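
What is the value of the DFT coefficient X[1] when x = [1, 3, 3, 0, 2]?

X[1] = Σ(n=0 to 4) x[n] · ω_5^(1n) where ω_5 = e^(-2πi/5)
= (1)·ω_5^0 + (3)·ω_5^1 + (3)·ω_5^2 + (0)·ω_5^3 + (2)·ω_5^4

X[1] = 0.1180-2.7144i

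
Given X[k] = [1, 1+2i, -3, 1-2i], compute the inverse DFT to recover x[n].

x[n] = (1/4) Σ(k=0 to 3) X[k] · e^(2πikn/4)

Computing each x[n]:
x[0] = 0
x[1] = 0
x[2] = -1
x[3] = 2

x = [0, 0, -1, 2]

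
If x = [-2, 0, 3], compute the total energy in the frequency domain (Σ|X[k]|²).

Parseval: Σ|x[n]|² = (1/N)Σ|X[k]|², so Σ|X[k]|² = N·Σ|x[n]|² = 3·13.0000

Σ|X[k]|² = N·Σ|x[n]|² = 3·13.0000 = 39.0000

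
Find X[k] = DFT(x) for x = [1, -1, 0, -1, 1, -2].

X[k] = Σ(n=0 to 5) x[n] · ω_6^(nk)
where ω_6 = e^(-2πi/6)

Computing each X[k]:
X[0] = -2
X[1] = 0
X[2] = 1.0000-1.7321i
X[3] = 6
X[4] = 1.0000+1.7321i
X[5] = 0

X = [-2, 0, 1.0000-1.7321i, 6, 1.0000+1.7321i, 0]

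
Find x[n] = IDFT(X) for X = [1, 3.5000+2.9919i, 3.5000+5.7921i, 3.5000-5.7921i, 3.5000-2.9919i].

x[n] = (1/5) Σ(k=0 to 4) X[k] · e^(2πikn/5)

Computing each x[n]:
x[0] = 3
x[1] = -3
x[2] = 1
x[3] = -2
x[4] = 2

x = [3, -3, 1, -2, 2]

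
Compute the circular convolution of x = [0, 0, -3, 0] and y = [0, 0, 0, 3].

(x ⊛ y)[n] = Σ(m=0 to 3) x[m] · y[(n-m) mod 4]

Computing each output sample:
(x ⊛ y)[0] = 0
(x ⊛ y)[1] = -9
(x ⊛ y)[2] = 0
(x ⊛ y)[3] = 0

x ⊛ y = [0, -9, 0, 0]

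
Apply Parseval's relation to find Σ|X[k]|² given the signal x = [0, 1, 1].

Parseval: Σ|x[n]|² = (1/N)Σ|X[k]|², so Σ|X[k]|² = N·Σ|x[n]|² = 3·2.0000

Σ|X[k]|² = N·Σ|x[n]|² = 3·2.0000 = 6.0000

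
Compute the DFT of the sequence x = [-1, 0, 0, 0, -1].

X[k] = Σ(n=0 to 4) x[n] · ω_5^(nk)
where ω_5 = e^(-2πi/5)

Computing each X[k]:
X[0] = -2
X[1] = -1.3090-0.9511i
X[2] = -0.1910-0.5878i
X[3] = -0.1910+0.5878i
X[4] = -1.3090+0.9511i

X = [-2, -1.3090-0.9511i, -0.1910-0.5878i, -0.1910+0.5878i, -1.3090+0.9511i]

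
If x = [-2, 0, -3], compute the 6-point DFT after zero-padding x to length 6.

Original 3-point DFT: [-5, -0.5000-2.5981i, -0.5000+2.5981i]
Zero-padded 6-point DFT provides frequency interpolation.

DFT_6([x, 0, ...]) = [-5, -0.5000+2.5981i, -0.5000-2.5981i, -5, -0.5000+2.5981i, -0.5000-2.5981i]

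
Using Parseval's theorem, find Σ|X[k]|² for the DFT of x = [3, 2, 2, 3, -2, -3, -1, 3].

Parseval: Σ|x[n]|² = (1/N)Σ|X[k]|², so Σ|X[k]|² = N·Σ|x[n]|² = 8·49.0000

Σ|X[k]|² = N·Σ|x[n]|² = 8·49.0000 = 392.0000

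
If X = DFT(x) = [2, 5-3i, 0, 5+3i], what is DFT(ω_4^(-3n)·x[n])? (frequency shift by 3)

Modulation property: DFT(ω_4^(-3n)·x[n]) = X[(k-3) mod 4], so circularly shift X by 3 positions.

X[k-3] = [5-3i, 0, 5+3i, 2]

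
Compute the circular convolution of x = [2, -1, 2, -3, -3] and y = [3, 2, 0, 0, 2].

(x ⊛ y)[n] = Σ(m=0 to 4) x[m] · y[(n-m) mod 5]

Computing each output sample:
(x ⊛ y)[0] = -2
(x ⊛ y)[1] = 5
(x ⊛ y)[2] = -2
(x ⊛ y)[3] = -11
(x ⊛ y)[4] = -11

x ⊛ y = [-2, 5, -2, -11, -11]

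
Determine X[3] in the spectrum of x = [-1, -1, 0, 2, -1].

X[3] = Σ(n=0 to 4) x[n] · ω_5^(3n) where ω_5 = e^(-2πi/5)
= (-1)·ω_5^0 + (-1)·ω_5^3 + (0)·ω_5^6 + (2)·ω_5^9 + (-1)·ω_5^12

X[3] = 1.2361+1.9021i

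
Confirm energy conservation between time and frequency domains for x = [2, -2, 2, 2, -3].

Time domain:
Σ|x[n]|² = |2|² + |-2|² + |2|² + |2|² + |-3|² = 25.0000

Frequency domain:
(1/5)Σ|X[k]|² = (1/5)(|1|² + |-2.7812-0.9511i|² + |7.2812-0.5878i|² + |7.2812+0.5878i|² + |-2.7812+0.9511i|²) = (1/5)·125.0000 = 25.0000

Both sides agree, confirming Parseval's theorem.

Σ|x[n]|² = (1/N)Σ|X[k]|² = 25.0000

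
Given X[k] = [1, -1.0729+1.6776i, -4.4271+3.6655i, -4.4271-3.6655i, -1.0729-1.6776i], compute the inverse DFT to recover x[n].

x[n] = (1/5) Σ(k=0 to 4) X[k] · e^(2πikn/5)

Computing each x[n]:
x[0] = -2
x[1] = 0
x[2] = 1
x[3] = -1
x[4] = 3

x = [-2, 0, 1, -1, 3]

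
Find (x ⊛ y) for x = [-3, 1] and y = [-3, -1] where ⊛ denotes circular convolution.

(x ⊛ y)[n] = Σ(m=0 to 1) x[m] · y[(n-m) mod 2]

Computing each output sample:
(x ⊛ y)[0] = 8
(x ⊛ y)[1] = 0

x ⊛ y = [8, 0]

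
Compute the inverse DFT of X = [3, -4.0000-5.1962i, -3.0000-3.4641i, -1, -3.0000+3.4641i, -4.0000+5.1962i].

x[n] = (1/6) Σ(k=0 to 5) X[k] · e^(2πikn/6)

Computing each x[n]:
x[0] = -2
x[1] = 3
x[2] = 2
x[3] = 1
x[4] = 1
x[5] = -2

x = [-2, 3, 2, 1, 1, -2]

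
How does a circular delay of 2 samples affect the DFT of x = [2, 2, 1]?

Time shift by 2: X_shifted[k] = ω_3^(2k) · X[k]
Shifted x = [2, 1, 2]

DFT(x[n-2]) = [5, 0.5000+0.8660i, 0.5000-0.8660i]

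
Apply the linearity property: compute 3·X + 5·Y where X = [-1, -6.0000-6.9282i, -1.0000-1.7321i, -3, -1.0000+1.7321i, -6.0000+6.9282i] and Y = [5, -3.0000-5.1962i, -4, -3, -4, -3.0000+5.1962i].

By linearity: DFT(3x + 5y) = 3·DFT(x) + 5·DFT(y)
= 3·[-1, -6.0000-6.9282i, -1.0000-1.7321i, -3, -1.0000+1.7321i, -6.0000+6.9282i] + 5·[5, -3.0000-5.1962i, -4, -3, -4, -3.0000+5.1962i]

Computing element-wise:
Z[0] = 3·(-1) + 5·(5) = 22
Z[1] = 3·(-6.0000-6.9282i) + 5·(-3.0000-5.1962i) = -33.0000-46.7656i
Z[2] = 3·(-1.0000-1.7321i) + 5·(-4) = -23.0000-5.1963i
Z[3] = 3·(-3) + 5·(-3) = -24
Z[4] = 3·(-1.0000+1.7321i) + 5·(-4) = -23.0000+5.1963i
Z[5] = 3·(-6.0000+6.9282i) + 5·(-3.0000+5.1962i) = -33.0000+46.7656i

DFT(3x + 5y) = 3·X + 5·Y = [22, -33.0000-46.7656i, -23.0000-5.1963i, -24, -23.0000+5.1963i, -33.0000+46.7656i]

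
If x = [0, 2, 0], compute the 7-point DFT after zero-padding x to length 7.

Original 3-point DFT: [2, -1.0000-1.7321i, -1.0000+1.7321i]
Zero-padded 7-point DFT provides frequency interpolation.

DFT_7([x, 0, ...]) = [2, 1.2470-1.5637i, -0.4450-1.9499i, -1.8019-0.8678i, -1.8019+0.8678i, -0.4450+1.9499i, 1.2470+1.5637i]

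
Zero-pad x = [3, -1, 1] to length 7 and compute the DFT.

Original 3-point DFT: [3, 3.0000+1.7321i, 3.0000-1.7321i]
Zero-padded 7-point DFT provides frequency interpolation.

DFT_7([x, 0, ...]) = [3, 2.1540-0.1931i, 2.3216+1.4088i, 4.5245+1.2157i, 4.5245-1.2157i, 2.3216-1.4088i, 2.1540+0.1931i]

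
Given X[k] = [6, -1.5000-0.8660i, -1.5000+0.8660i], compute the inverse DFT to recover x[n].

x[n] = (1/3) Σ(k=0 to 2) X[k] · e^(2πikn/3)

Computing each x[n]:
x[0] = 1
x[1] = 3
x[2] = 2

x = [1, 3, 2]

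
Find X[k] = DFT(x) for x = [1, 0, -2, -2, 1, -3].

X[k] = Σ(n=0 to 5) x[n] · ω_6^(nk)
where ω_6 = e^(-2πi/6)

Computing each X[k]:
X[0] = -5
X[1] = 2
X[2] = 1.0000-5.1962i
X[3] = 5
X[4] = 1.0000+5.1962i
X[5] = 2

X = [-5, 2, 1.0000-5.1962i, 5, 1.0000+5.1962i, 2]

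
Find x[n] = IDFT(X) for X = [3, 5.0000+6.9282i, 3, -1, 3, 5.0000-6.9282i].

x[n] = (1/6) Σ(k=0 to 5) X[k] · e^(2πikn/6)

Computing each x[n]:
x[0] = 3
x[1] = -1
x[2] = -3
x[3] = 0
x[4] = 1
x[5] = 3

x = [3, -1, -3, 0, 1, 3]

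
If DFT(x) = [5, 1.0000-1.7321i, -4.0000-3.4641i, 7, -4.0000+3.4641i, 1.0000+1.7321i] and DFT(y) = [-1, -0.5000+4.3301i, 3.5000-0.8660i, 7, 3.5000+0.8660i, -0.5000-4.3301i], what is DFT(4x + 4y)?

By linearity: DFT(4x + 4y) = 4·DFT(x) + 4·DFT(y)
= 4·[5, 1.0000-1.7321i, -4.0000-3.4641i, 7, -4.0000+3.4641i, 1.0000+1.7321i] + 4·[-1, -0.5000+4.3301i, 3.5000-0.8660i, 7, 3.5000+0.8660i, -0.5000-4.3301i]

Computing element-wise:
Z[0] = 4·(5) + 4·(-1) = 16
Z[1] = 4·(1.0000-1.7321i) + 4·(-0.5000+4.3301i) = 2.0000+10.3920i
Z[2] = 4·(-4.0000-3.4641i) + 4·(3.5000-0.8660i) = -2.0000-17.3204i
Z[3] = 4·(7) + 4·(7) = 56
Z[4] = 4·(-4.0000+3.4641i) + 4·(3.5000+0.8660i) = -2.0000+17.3204i
Z[5] = 4·(1.0000+1.7321i) + 4·(-0.5000-4.3301i) = 2.0000-10.3920i

DFT(4x + 4y) = 4·X + 4·Y = [16, 2.0000+10.3920i, -2.0000-17.3204i, 56, -2.0000+17.3204i, 2.0000-10.3920i]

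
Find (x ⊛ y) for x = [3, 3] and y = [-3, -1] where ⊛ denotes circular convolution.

(x ⊛ y)[n] = Σ(m=0 to 1) x[m] · y[(n-m) mod 2]

Computing each output sample:
(x ⊛ y)[0] = -12
(x ⊛ y)[1] = -12

x ⊛ y = [-12, -12]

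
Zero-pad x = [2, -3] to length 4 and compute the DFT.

Original 2-point DFT: [-1, 5]
Zero-padded 4-point DFT provides frequency interpolation.

DFT_4([x, 0, ...]) = [-1, 2+3i, 5, 2-3i]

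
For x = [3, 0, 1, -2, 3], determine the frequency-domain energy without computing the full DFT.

Parseval: Σ|x[n]|² = (1/N)Σ|X[k]|², so Σ|X[k]|² = N·Σ|x[n]|² = 5·23.0000

Σ|X[k]|² = N·Σ|x[n]|² = 5·23.0000 = 115.0000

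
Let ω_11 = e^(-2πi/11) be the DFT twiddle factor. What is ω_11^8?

ω_11^8 = e^(-2πi·8/11)
= cos(-2π·8/11) + i·sin(-2π·8/11)
= cos(-16π/11) + i·sin(-16π/11)

ω_11^8 = cos(-16π/11) + i·sin(-16π/11) = -0.1423+0.9898i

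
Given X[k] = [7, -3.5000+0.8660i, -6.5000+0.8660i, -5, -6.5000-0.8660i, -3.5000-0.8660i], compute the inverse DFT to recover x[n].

x[n] = (1/6) Σ(k=0 to 5) X[k] · e^(2πikn/6)

Computing each x[n]:
x[0] = -3
x[1] = 2
x[2] = 2
x[3] = 1
x[4] = 2
x[5] = 3

x = [-3, 2, 2, 1, 2, 3]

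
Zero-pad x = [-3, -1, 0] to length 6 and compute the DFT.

Original 3-point DFT: [-4, -2.5000+0.8660i, -2.5000-0.8660i]
Zero-padded 6-point DFT provides frequency interpolation.

DFT_6([x, 0, ...]) = [-4, -3.5000+0.8660i, -2.5000+0.8660i, -2, -2.5000-0.8660i, -3.5000-0.8660i]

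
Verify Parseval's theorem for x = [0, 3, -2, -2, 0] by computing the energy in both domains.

Time domain:
Σ|x[n]|² = |0|² + |3|² + |-2|² + |-2|² + |0|² = 17.0000

Frequency domain:
(1/5)Σ|X[k]|² = (1/5)(|-1|² + |4.1631-2.8532i|² + |-3.6631-1.7634i|² + |-3.6631+1.7634i|² + |4.1631+2.8532i|²) = (1/5)·85.0000 = 17.0000

Both sides agree, confirming Parseval's theorem.

Σ|x[n]|² = (1/N)Σ|X[k]|² = 17.0000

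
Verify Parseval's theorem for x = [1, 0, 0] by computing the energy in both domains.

Time domain:
Σ|x[n]|² = |1|² + |0|² + |0|² = 1.0000

Frequency domain:
(1/3)Σ|X[k]|² = (1/3)(|1|² + |1|² + |1|²) = (1/3)·3.0000 = 1.0000

Both sides agree, confirming Parseval's theorem.

Σ|x[n]|² = (1/N)Σ|X[k]|² = 1.0000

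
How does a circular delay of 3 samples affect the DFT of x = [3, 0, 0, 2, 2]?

Time shift by 3: X_shifted[k] = ω_5^(3k) · X[k]
Shifted x = [0, 2, 2, 3, 0]

DFT(x[n-3]) = [7, -3.4271-1.3143i, -0.0729-2.1266i, -0.0729+2.1266i, -3.4271+1.3143i]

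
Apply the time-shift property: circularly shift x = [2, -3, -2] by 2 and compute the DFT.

Time shift by 2: X_shifted[k] = ω_3^(2k) · X[k]
Shifted x = [-3, -2, 2]

DFT(x[n-2]) = [-3, -3.0000+3.4641i, -3.0000-3.4641i]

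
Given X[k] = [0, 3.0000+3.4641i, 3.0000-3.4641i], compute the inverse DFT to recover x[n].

x[n] = (1/3) Σ(k=0 to 2) X[k] · e^(2πikn/3)

Computing each x[n]:
x[0] = 2
x[1] = -3
x[2] = 1

x = [2, -3, 1]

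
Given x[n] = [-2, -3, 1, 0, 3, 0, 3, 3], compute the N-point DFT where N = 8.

X[k] = Σ(n=0 to 7) x[n] · ω_8^(nk)
where ω_8 = e^(-2πi/8)

Computing each X[k]:
X[0] = 5
X[1] = -5.0000+6.2426i
X[2] = -3+6i
X[3] = -5.0000+2.2426i
X[4] = 5
X[5] = -5.0000-2.2426i
X[6] = -3-6i
X[7] = -5.0000-6.2426i

X = [5, -5.0000+6.2426i, -3+6i, -5.0000+2.2426i, 5, -5.0000-2.2426i, -3-6i, -5.0000-6.2426i]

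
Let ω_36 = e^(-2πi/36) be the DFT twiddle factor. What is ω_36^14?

ω_36^14 = e^(-2πi·14/36)
= cos(-2π·14/36) + i·sin(-2π·14/36)
= cos(-28π/36) + i·sin(-28π/36)

ω_36^14 = cos(-28π/36) + i·sin(-28π/36) = -0.7660-0.6428i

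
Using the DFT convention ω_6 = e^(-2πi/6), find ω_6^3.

ω_6^3 = e^(-2πi·3/6)
= cos(-2π·3/6) + i·sin(-2π·3/6)
= cos(-6π/6) + i·sin(-6π/6)

ω_6^3 = cos(-6π/6) + i·sin(-6π/6) = -1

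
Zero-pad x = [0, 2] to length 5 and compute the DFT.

Original 2-point DFT: [2, -2]
Zero-padded 5-point DFT provides frequency interpolation.

DFT_5([x, 0, ...]) = [2, 0.6180-1.9021i, -1.6180-1.1756i, -1.6180+1.1756i, 0.6180+1.9021i]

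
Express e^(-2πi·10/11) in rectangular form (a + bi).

ω_11^10 = e^(-2πi·10/11)
= cos(-2π·10/11) + i·sin(-2π·10/11)
= cos(-20π/11) + i·sin(-20π/11)

ω_11^10 = cos(-20π/11) + i·sin(-20π/11) = 0.8413+0.5406i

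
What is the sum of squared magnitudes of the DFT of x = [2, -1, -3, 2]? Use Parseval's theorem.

Parseval: Σ|x[n]|² = (1/N)Σ|X[k]|², so Σ|X[k]|² = N·Σ|x[n]|² = 4·18.0000

Σ|X[k]|² = N·Σ|x[n]|² = 4·18.0000 = 72.0000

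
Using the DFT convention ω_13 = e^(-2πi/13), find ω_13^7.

ω_13^7 = e^(-2πi·7/13)
= cos(-2π·7/13) + i·sin(-2π·7/13)
= cos(-14π/13) + i·sin(-14π/13)

ω_13^7 = cos(-14π/13) + i·sin(-14π/13) = -0.9709+0.2393i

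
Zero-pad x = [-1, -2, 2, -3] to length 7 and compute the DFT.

Original 4-point DFT: [-4, -3-1i, 6, -3+1i]
Zero-padded 7-point DFT provides frequency interpolation.

DFT_7([x, 0, ...]) = [-4, 0.0109+0.9155i, -4.2274+0.4721i, 2.7165+5.3562i, 2.7165-5.3562i, -4.2274-0.4721i, 0.0109-0.9155i]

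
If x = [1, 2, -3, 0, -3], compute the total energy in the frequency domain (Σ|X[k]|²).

Parseval: Σ|x[n]|² = (1/N)Σ|X[k]|², so Σ|X[k]|² = N·Σ|x[n]|² = 5·23.0000

Σ|X[k]|² = N·Σ|x[n]|² = 5·23.0000 = 115.0000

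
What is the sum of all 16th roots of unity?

Sum of all nth roots of unity equals 0 for n > 1 (geometric series with r ≠ 1).

0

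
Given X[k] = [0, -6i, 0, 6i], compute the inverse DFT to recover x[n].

x[n] = (1/4) Σ(k=0 to 3) X[k] · e^(2πikn/4)

Computing each x[n]:
x[0] = 0
x[1] = 3
x[2] = 0
x[3] = -3

x = [0, 3, 0, -3]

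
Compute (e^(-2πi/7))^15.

Since ω_7^7 = 1, powers reduce modulo 7.
15 mod 7 = 1
So ω_7^15 = ω_7^1 = e^(-2πi·1/7)

ω_7^15 = ω_7^1 = 0.6235-0.7818i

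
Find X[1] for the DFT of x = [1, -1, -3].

X[1] = Σ(n=0 to 2) x[n] · ω_3^(1n) where ω_3 = e^(-2πi/3)
= (1)·ω_3^0 + (-1)·ω_3^1 + (-3)·ω_3^2

X[1] = 3.0000-1.7321i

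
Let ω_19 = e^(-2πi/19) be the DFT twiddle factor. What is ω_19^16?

ω_19^16 = e^(-2πi·16/19)
= cos(-2π·16/19) + i·sin(-2π·16/19)
= cos(-32π/19) + i·sin(-32π/19)

ω_19^16 = cos(-32π/19) + i·sin(-32π/19) = 0.5469+0.8372i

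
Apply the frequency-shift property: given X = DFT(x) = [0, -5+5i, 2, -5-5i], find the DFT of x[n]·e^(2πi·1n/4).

Modulation property: DFT(ω_4^(-1n)·x[n]) = X[(k-1) mod 4], so circularly shift X by 1 positions.

X[k-1] = [-5-5i, 0, -5+5i, 2]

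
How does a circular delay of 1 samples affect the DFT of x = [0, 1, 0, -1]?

Time shift by 1: X_shifted[k] = ω_4^(1k) · X[k]
Shifted x = [-1, 0, 1, 0]

DFT(x[n-1]) = [0, -2, 0, -2]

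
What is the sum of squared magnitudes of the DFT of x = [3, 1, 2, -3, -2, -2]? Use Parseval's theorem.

Parseval: Σ|x[n]|² = (1/N)Σ|X[k]|², so Σ|X[k]|² = N·Σ|x[n]|² = 6·31.0000

Σ|X[k]|² = N·Σ|x[n]|² = 6·31.0000 = 186.0000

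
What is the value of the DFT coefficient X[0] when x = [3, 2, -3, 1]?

X[0] = Σ(n=0 to 3) x[n] · ω_4^0 = Σ x[n]
= (3) + (2) + (-3) + (1)

X[0] = 3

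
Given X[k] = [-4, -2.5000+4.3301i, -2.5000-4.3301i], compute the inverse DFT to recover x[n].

x[n] = (1/3) Σ(k=0 to 2) X[k] · e^(2πikn/3)

Computing each x[n]:
x[0] = -3
x[1] = -3
x[2] = 2

x = [-3, -3, 2]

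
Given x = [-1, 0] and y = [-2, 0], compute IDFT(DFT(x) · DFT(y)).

(x ⊛ y)[n] = Σ(m=0 to 1) x[m] · y[(n-m) mod 2]

Computing each output sample:
(x ⊛ y)[0] = 2
(x ⊛ y)[1] = 0

x ⊛ y = [2, 0]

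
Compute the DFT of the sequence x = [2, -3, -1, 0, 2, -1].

X[k] = Σ(n=0 to 5) x[n] · ω_6^(nk)
where ω_6 = e^(-2πi/6)

Computing each X[k]:
X[0] = -1
X[1] = -0.5000+4.3301i
X[2] = 3.5000-0.8660i
X[3] = 7
X[4] = 3.5000+0.8660i
X[5] = -0.5000-4.3301i

X = [-1, -0.5000+4.3301i, 3.5000-0.8660i, 7, 3.5000+0.8660i, -0.5000-4.3301i]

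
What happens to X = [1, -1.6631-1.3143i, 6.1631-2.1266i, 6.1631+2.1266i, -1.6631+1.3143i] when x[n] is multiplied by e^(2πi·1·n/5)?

Modulation property: DFT(ω_5^(-1n)·x[n]) = X[(k-1) mod 5], so circularly shift X by 1 positions.

X[k-1] = [-1.6631+1.3143i, 1, -1.6631-1.3143i, 6.1631-2.1266i, 6.1631+2.1266i]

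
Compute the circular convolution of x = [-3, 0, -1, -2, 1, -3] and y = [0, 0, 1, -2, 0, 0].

(x ⊛ y)[n] = Σ(m=0 to 5) x[m] · y[(n-m) mod 6]

Computing each output sample:
(x ⊛ y)[0] = 5
(x ⊛ y)[1] = -5
(x ⊛ y)[2] = 3
(x ⊛ y)[3] = 6
(x ⊛ y)[4] = -1
(x ⊛ y)[5] = 0

x ⊛ y = [5, -5, 3, 6, -1, 0]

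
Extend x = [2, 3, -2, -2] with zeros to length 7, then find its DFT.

Original 4-point DFT: [1, 4-5i, -1, 4+5i]
Zero-padded 7-point DFT provides frequency interpolation.

DFT_7([x, 0, ...]) = [1, 6.1174+0.4721i, 1.8874-5.3562i, -1.5048-0.9155i, -1.5048+0.9155i, 1.8874+5.3562i, 6.1174-0.4721i]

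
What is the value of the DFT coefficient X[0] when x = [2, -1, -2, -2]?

X[0] = Σ(n=0 to 3) x[n] · ω_4^0 = Σ x[n]
= (2) + (-1) + (-2) + (-2)

X[0] = -3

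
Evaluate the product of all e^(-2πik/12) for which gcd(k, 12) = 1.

The primitive 12th roots of unity are ω_12^k for k coprime to 12: k ∈ {1, 5, 7, 11}
Their product equals the constant term of the cyclotomic polynomial Φ_12(x) up to sign.
For n ≥ 3, the product of all primitive nth roots of unity is 1. (For n=1 it is 1; for n=2 it is -1.)

1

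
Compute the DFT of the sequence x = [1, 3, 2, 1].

X[k] = Σ(n=0 to 3) x[n] · ω_4^(nk)
where ω_4 = e^(-2πi/4)

Computing each X[k]:
X[0] = 7
X[1] = -1-2i
X[2] = -1
X[3] = -1+2i

X = [7, -1-2i, -1, -1+2i]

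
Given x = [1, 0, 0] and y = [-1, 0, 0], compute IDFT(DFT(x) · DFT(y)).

(x ⊛ y)[n] = Σ(m=0 to 2) x[m] · y[(n-m) mod 3]

Computing each output sample:
(x ⊛ y)[0] = -1
(x ⊛ y)[1] = 0
(x ⊛ y)[2] = 0

x ⊛ y = [-1, 0, 0]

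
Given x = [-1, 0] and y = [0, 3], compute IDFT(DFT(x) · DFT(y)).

(x ⊛ y)[n] = Σ(m=0 to 1) x[m] · y[(n-m) mod 2]

Computing each output sample:
(x ⊛ y)[0] = 0
(x ⊛ y)[1] = -3

x ⊛ y = [0, -3]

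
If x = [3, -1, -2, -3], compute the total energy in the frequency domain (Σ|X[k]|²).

Parseval: Σ|x[n]|² = (1/N)Σ|X[k]|², so Σ|X[k]|² = N·Σ|x[n]|² = 4·23.0000

Σ|X[k]|² = N·Σ|x[n]|² = 4·23.0000 = 92.0000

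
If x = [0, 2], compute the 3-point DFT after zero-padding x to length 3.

Original 2-point DFT: [2, -2]
Zero-padded 3-point DFT provides frequency interpolation.

DFT_3([x, 0, ...]) = [2, -1.0000-1.7321i, -1.0000+1.7321i]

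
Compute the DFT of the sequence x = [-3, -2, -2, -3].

X[k] = Σ(n=0 to 3) x[n] · ω_4^(nk)
where ω_4 = e^(-2πi/4)

Computing each X[k]:
X[0] = -10
X[1] = -1-1i
X[2] = 0
X[3] = -1+1i

X = [-10, -1-1i, 0, -1+1i]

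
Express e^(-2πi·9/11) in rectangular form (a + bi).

ω_11^9 = e^(-2πi·9/11)
= cos(-2π·9/11) + i·sin(-2π·9/11)
= cos(-18π/11) + i·sin(-18π/11)

ω_11^9 = cos(-18π/11) + i·sin(-18π/11) = 0.4154+0.9096i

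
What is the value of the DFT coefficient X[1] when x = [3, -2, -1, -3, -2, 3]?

X[1] = Σ(n=0 to 5) x[n] · ω_6^(1n) where ω_6 = e^(-2πi/6)
= (3)·ω_6^0 + (-2)·ω_6^1 + (-1)·ω_6^2 + (-3)·ω_6^3 + (-2)·ω_6^4 + (3)·ω_6^5

X[1] = 8.0000+3.4641i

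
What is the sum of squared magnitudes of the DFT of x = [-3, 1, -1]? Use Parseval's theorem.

Parseval: Σ|x[n]|² = (1/N)Σ|X[k]|², so Σ|X[k]|² = N·Σ|x[n]|² = 3·11.0000

Σ|X[k]|² = N·Σ|x[n]|² = 3·11.0000 = 33.0000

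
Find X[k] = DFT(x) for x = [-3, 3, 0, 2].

X[k] = Σ(n=0 to 3) x[n] · ω_4^(nk)
where ω_4 = e^(-2πi/4)

Computing each X[k]:
X[0] = 2
X[1] = -3-1i
X[2] = -8
X[3] = -3+1i

X = [2, -3-1i, -8, -3+1i]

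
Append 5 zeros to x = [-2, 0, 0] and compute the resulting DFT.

Original 3-point DFT: [-2, -2, -2]
Zero-padded 8-point DFT provides frequency interpolation.

DFT_8([x, 0, ...]) = [-2, -2, -2, -2, -2, -2, -2, -2]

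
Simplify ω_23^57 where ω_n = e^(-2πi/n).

Since ω_23^23 = 1, powers reduce modulo 23.
57 mod 23 = 11
So ω_23^57 = ω_23^11 = e^(-2πi·11/23)

ω_23^57 = ω_23^11 = -0.9907-0.1362i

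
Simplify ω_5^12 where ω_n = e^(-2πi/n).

Since ω_5^5 = 1, powers reduce modulo 5.
12 mod 5 = 2
So ω_5^12 = ω_5^2 = e^(-2πi·2/5)

ω_5^12 = ω_5^2 = -0.8090-0.5878i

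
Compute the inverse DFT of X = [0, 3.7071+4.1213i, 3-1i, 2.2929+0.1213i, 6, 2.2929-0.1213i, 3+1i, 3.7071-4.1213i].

x[n] = (1/8) Σ(k=0 to 7) X[k] · e^(2πikn/8)

Computing each x[n]:
x[0] = 3
x[1] = -1
x[2] = -1
x[3] = -2
x[4] = 0
x[5] = 0
x[6] = 1
x[7] = 0

x = [3, -1, -1, -2, 0, 0, 1, 0]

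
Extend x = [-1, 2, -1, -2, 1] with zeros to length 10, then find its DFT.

Original 5-point DFT: [-1, 2.3541-1.5388i, -4.3541+0.3633i, -4.3541-0.3633i, 2.3541+1.5388i]
Zero-padded 10-point DFT provides frequency interpolation.

DFT_10([x, 0, ...]) = [-1, 0.1180+1.0898i, 2.3541-1.5388i, -2.1180-4.6165i, -4.3541+0.3633i, -1, -4.3541-0.3633i, -2.1180+4.6165i, 2.3541+1.5388i, 0.1180-1.0898i]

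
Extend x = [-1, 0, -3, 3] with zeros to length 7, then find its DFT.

Original 4-point DFT: [-1, 2+3i, -7, 2-3i]
Zero-padded 7-point DFT provides frequency interpolation.

DFT_7([x, 0, ...]) = [-1, -3.0353+1.6231i, 3.5734+1.0438i, -3.5380-5.2703i, -3.5380+5.2703i, 3.5734-1.0438i, -3.0353-1.6231i]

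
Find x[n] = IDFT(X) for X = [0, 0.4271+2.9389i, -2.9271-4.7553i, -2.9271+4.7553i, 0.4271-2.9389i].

x[n] = (1/5) Σ(k=0 to 4) X[k] · e^(2πikn/5)

Computing each x[n]:
x[0] = -1
x[1] = 1
x[2] = -3
x[3] = 2
x[4] = 1

x = [-1, 1, -3, 2, 1]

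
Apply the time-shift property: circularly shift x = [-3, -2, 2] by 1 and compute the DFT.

Time shift by 1: X_shifted[k] = ω_3^(1k) · X[k]
Shifted x = [2, -3, -2]

DFT(x[n-1]) = [-3, 4.5000+0.8660i, 4.5000-0.8660i]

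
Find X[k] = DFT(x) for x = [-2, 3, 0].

X[k] = Σ(n=0 to 2) x[n] · ω_3^(nk)
where ω_3 = e^(-2πi/3)

Computing each X[k]:
X[0] = 1
X[1] = -3.5000-2.5981i
X[2] = -3.5000+2.5981i

X = [1, -3.5000-2.5981i, -3.5000+2.5981i]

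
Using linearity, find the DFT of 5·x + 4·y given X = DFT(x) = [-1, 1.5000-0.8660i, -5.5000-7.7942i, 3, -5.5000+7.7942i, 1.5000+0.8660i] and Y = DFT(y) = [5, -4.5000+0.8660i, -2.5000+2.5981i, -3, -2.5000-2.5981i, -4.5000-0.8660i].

By linearity: DFT(5x + 4y) = 5·DFT(x) + 4·DFT(y)
= 5·[-1, 1.5000-0.8660i, -5.5000-7.7942i, 3, -5.5000+7.7942i, 1.5000+0.8660i] + 4·[5, -4.5000+0.8660i, -2.5000+2.5981i, -3, -2.5000-2.5981i, -4.5000-0.8660i]

Computing element-wise:
Z[0] = 5·(-1) + 4·(5) = 15
Z[1] = 5·(1.5000-0.8660i) + 4·(-4.5000+0.8660i) = -10.5000-0.8660i
Z[2] = 5·(-5.5000-7.7942i) + 4·(-2.5000+2.5981i) = -37.5000-28.5786i
Z[3] = 5·(3) + 4·(-3) = 3
Z[4] = 5·(-5.5000+7.7942i) + 4·(-2.5000-2.5981i) = -37.5000+28.5786i
Z[5] = 5·(1.5000+0.8660i) + 4·(-4.5000-0.8660i) = -10.5000+0.8660i

DFT(5x + 4y) = 5·X + 4·Y = [15, -10.5000-0.8660i, -37.5000-28.5786i, 3, -37.5000+28.5786i, -10.5000+0.8660i]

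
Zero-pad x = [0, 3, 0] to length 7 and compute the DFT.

Original 3-point DFT: [3, -1.5000-2.5981i, -1.5000+2.5981i]
Zero-padded 7-point DFT provides frequency interpolation.

DFT_7([x, 0, ...]) = [3, 1.8705-2.3455i, -0.6676-2.9248i, -2.7029-1.3017i, -2.7029+1.3017i, -0.6676+2.9248i, 1.8705+2.3455i]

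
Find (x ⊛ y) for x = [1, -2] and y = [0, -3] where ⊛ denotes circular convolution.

(x ⊛ y)[n] = Σ(m=0 to 1) x[m] · y[(n-m) mod 2]

Computing each output sample:
(x ⊛ y)[0] = 6
(x ⊛ y)[1] = -3

x ⊛ y = [6, -3]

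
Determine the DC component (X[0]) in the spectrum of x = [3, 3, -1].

X[0] = Σ(n=0 to 2) x[n] · ω_3^0 = Σ x[n]
= (3) + (3) + (-1)

X[0] = 5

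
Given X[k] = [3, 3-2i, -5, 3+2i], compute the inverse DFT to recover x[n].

x[n] = (1/4) Σ(k=0 to 3) X[k] · e^(2πikn/4)

Computing each x[n]:
x[0] = 1
x[1] = 3
x[2] = -2
x[3] = 1

x = [1, 3, -2, 1]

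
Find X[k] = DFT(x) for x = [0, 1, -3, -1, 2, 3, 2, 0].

X[k] = Σ(n=0 to 7) x[n] · ω_8^(nk)
where ω_8 = e^(-2πi/8)

Computing each X[k]:
X[0] = 4
X[1] = -2.7071+7.1213i
X[2] = 3-5i
X[3] = -1.2929-2.8787i
X[4] = -2
X[5] = -1.2929+2.8787i
X[6] = 3+5i
X[7] = -2.7071-7.1213i

X = [4, -2.7071+7.1213i, 3-5i, -1.2929-2.8787i, -2, -1.2929+2.8787i, 3+5i, -2.7071-7.1213i]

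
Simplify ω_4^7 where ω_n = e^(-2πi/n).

Since ω_4^4 = 1, powers reduce modulo 4.
7 mod 4 = 3
So ω_4^7 = ω_4^3 = e^(-2πi·3/4)

ω_4^7 = ω_4^3 = 1i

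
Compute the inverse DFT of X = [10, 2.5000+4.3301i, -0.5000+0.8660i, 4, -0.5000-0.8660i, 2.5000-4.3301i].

x[n] = (1/6) Σ(k=0 to 5) X[k] · e^(2πikn/6)

Computing each x[n]:
x[0] = 3
x[1] = 0
x[2] = 1
x[3] = 0
x[4] = 3
x[5] = 3

x = [3, 0, 1, 0, 3, 3]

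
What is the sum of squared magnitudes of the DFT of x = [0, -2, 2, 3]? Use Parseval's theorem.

Parseval: Σ|x[n]|² = (1/N)Σ|X[k]|², so Σ|X[k]|² = N·Σ|x[n]|² = 4·17.0000

Σ|X[k]|² = N·Σ|x[n]|² = 4·17.0000 = 68.0000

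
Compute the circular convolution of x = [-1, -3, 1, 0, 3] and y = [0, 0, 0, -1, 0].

(x ⊛ y)[n] = Σ(m=0 to 4) x[m] · y[(n-m) mod 5]

Computing each output sample:
(x ⊛ y)[0] = -1
(x ⊛ y)[1] = 0
(x ⊛ y)[2] = -3
(x ⊛ y)[3] = 1
(x ⊛ y)[4] = 3

x ⊛ y = [-1, 0, -3, 1, 3]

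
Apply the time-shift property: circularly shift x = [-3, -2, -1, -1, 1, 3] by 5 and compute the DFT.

Time shift by 5: X_shifted[k] = ω_6^(5k) · X[k]
Shifted x = [-2, -1, -1, 1, 3, -3]

DFT(x[n-5]) = [-3, -6.0000+1.7321i, -5.1962i, 3, 5.1962i, -6.0000-1.7321i]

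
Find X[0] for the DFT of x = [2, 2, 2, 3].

X[0] = Σ(n=0 to 3) x[n] · ω_4^0 = Σ x[n]
= (2) + (2) + (2) + (3)

X[0] = 9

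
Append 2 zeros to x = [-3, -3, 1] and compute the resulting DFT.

Original 3-point DFT: [-5, -2.0000+3.4641i, -2.0000-3.4641i]
Zero-padded 5-point DFT provides frequency interpolation.

DFT_5([x, 0, ...]) = [-5, -4.7361+2.2654i, -0.2639+2.7144i, -0.2639-2.7144i, -4.7361-2.2654i]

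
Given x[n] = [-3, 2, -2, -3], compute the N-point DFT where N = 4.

X[k] = Σ(n=0 to 3) x[n] · ω_4^(nk)
where ω_4 = e^(-2πi/4)

Computing each X[k]:
X[0] = -6
X[1] = -1-5i
X[2] = -4
X[3] = -1+5i

X = [-6, -1-5i, -4, -1+5i]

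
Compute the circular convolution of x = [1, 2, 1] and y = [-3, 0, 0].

(x ⊛ y)[n] = Σ(m=0 to 2) x[m] · y[(n-m) mod 3]

Computing each output sample:
(x ⊛ y)[0] = -3
(x ⊛ y)[1] = -6
(x ⊛ y)[2] = -3

x ⊛ y = [-3, -6, -3]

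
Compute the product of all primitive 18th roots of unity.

The primitive 18th roots of unity are ω_18^k for k coprime to 18: k ∈ {1, 5, 7, 11, 13, 17}
Their product equals the constant term of the cyclotomic polynomial Φ_18(x) up to sign.
For n ≥ 3, the product of all primitive nth roots of unity is 1. (For n=1 it is 1; for n=2 it is -1.)

1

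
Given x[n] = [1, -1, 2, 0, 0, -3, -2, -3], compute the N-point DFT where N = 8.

X[k] = Σ(n=0 to 7) x[n] · ω_8^(nk)
where ω_8 = e^(-2πi/8)

Computing each X[k]:
X[0] = -6
X[1] = 0.2929-7.5355i
X[2] = 1+1i
X[3] = 1.7071+0.4645i
X[4] = 8
X[5] = 1.7071-0.4645i
X[6] = 1-1i
X[7] = 0.2929+7.5355i

X = [-6, 0.2929-7.5355i, 1+1i, 1.7071+0.4645i, 8, 1.7071-0.4645i, 1-1i, 0.2929+7.5355i]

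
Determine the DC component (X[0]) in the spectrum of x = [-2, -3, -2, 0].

X[0] = Σ(n=0 to 3) x[n] · ω_4^0 = Σ x[n]
= (-2) + (-3) + (-2) + (0)

X[0] = -7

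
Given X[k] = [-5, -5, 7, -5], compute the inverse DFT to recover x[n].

x[n] = (1/4) Σ(k=0 to 3) X[k] · e^(2πikn/4)

Computing each x[n]:
x[0] = -2
x[1] = -3
x[2] = 3
x[3] = -3

x = [-2, -3, 3, -3]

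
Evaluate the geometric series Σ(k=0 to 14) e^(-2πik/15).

Sum of all nth roots of unity equals 0 for n > 1 (geometric series with r ≠ 1).

0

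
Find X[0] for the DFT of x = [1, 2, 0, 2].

X[0] = Σ(n=0 to 3) x[n] · ω_4^0 = Σ x[n]
= (1) + (2) + (0) + (2)

X[0] = 5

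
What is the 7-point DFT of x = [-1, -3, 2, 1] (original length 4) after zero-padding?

Original 4-point DFT: [-1, -3+4i, 3, -3-4i]
Zero-padded 7-point DFT provides frequency interpolation.

DFT_7([x, 0, ...]) = [-1, -4.2165-0.0382i, -1.5109+4.5744i, 2.7274+1.8904i, 2.7274-1.8904i, -1.5109-4.5744i, -4.2165+0.0382i]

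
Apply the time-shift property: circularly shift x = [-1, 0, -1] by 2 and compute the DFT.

Time shift by 2: X_shifted[k] = ω_3^(2k) · X[k]
Shifted x = [0, -1, -1]

DFT(x[n-2]) = [-2, 1, 1]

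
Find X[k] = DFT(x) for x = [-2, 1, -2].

X[k] = Σ(n=0 to 2) x[n] · ω_3^(nk)
where ω_3 = e^(-2πi/3)

Computing each X[k]:
X[0] = -3
X[1] = -1.5000-2.5981i
X[2] = -1.5000+2.5981i

X = [-3, -1.5000-2.5981i, -1.5000+2.5981i]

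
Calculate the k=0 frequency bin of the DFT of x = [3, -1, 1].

X[0] = Σ(n=0 to 2) x[n] · ω_3^0 = Σ x[n]
= (3) + (-1) + (1)

X[0] = 3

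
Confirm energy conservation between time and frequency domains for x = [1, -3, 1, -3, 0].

Time domain:
Σ|x[n]|² = |1|² + |-3|² + |1|² + |-3|² + |0|² = 20.0000

Frequency domain:
(1/5)Σ|X[k]|² = (1/5)(|-4|² + |1.6910+0.5020i|² + |2.8090+5.5676i|² + |2.8090-5.5676i|² + |1.6910-0.5020i|²) = (1/5)·100.0000 = 20.0000

Both sides agree, confirming Parseval's theorem.

Σ|x[n]|² = (1/N)Σ|X[k]|² = 20.0000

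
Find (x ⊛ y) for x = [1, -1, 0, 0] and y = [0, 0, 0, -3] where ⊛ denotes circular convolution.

(x ⊛ y)[n] = Σ(m=0 to 3) x[m] · y[(n-m) mod 4]

Computing each output sample:
(x ⊛ y)[0] = 3
(x ⊛ y)[1] = 0
(x ⊛ y)[2] = 0
(x ⊛ y)[3] = -3

x ⊛ y = [3, 0, 0, -3]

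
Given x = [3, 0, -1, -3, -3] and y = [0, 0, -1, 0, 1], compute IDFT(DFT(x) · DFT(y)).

(x ⊛ y)[n] = Σ(m=0 to 4) x[m] · y[(n-m) mod 5]

Computing each output sample:
(x ⊛ y)[0] = 3
(x ⊛ y)[1] = 2
(x ⊛ y)[2] = -6
(x ⊛ y)[3] = -3
(x ⊛ y)[4] = 4

x ⊛ y = [3, 2, -6, -3, 4]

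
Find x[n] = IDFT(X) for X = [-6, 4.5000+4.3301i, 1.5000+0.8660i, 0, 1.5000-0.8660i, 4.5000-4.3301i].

x[n] = (1/6) Σ(k=0 to 5) X[k] · e^(2πikn/6)

Computing each x[n]:
x[0] = 1
x[1] = -2
x[2] = -3
x[3] = -2
x[4] = -1
x[5] = 1

x = [1, -2, -3, -2, -1, 1]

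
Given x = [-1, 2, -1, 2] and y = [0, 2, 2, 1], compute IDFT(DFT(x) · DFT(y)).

(x ⊛ y)[n] = Σ(m=0 to 3) x[m] · y[(n-m) mod 4]

Computing each output sample:
(x ⊛ y)[0] = 4
(x ⊛ y)[1] = 1
(x ⊛ y)[2] = 4
(x ⊛ y)[3] = 1

x ⊛ y = [4, 1, 4, 1]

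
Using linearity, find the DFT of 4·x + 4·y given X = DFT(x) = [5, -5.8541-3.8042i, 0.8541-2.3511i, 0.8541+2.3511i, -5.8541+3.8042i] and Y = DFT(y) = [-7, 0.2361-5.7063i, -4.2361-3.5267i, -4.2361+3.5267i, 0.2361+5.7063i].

By linearity: DFT(4x + 4y) = 4·DFT(x) + 4·DFT(y)
= 4·[5, -5.8541-3.8042i, 0.8541-2.3511i, 0.8541+2.3511i, -5.8541+3.8042i] + 4·[-7, 0.2361-5.7063i, -4.2361-3.5267i, -4.2361+3.5267i, 0.2361+5.7063i]

Computing element-wise:
Z[0] = 4·(5) + 4·(-7) = -8
Z[1] = 4·(-5.8541-3.8042i) + 4·(0.2361-5.7063i) = -22.4720-38.0420i
Z[2] = 4·(0.8541-2.3511i) + 4·(-4.2361-3.5267i) = -13.5280-23.5112i
Z[3] = 4·(0.8541+2.3511i) + 4·(-4.2361+3.5267i) = -13.5280+23.5112i
Z[4] = 4·(-5.8541+3.8042i) + 4·(0.2361+5.7063i) = -22.4720+38.0420i

DFT(4x + 4y) = 4·X + 4·Y = [-8, -22.4720-38.0420i, -13.5280-23.5112i, -13.5280+23.5112i, -22.4720+38.0420i]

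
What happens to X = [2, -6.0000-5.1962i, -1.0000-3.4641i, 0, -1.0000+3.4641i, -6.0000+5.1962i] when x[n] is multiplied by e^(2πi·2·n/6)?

Modulation property: DFT(ω_6^(-2n)·x[n]) = X[(k-2) mod 6], so circularly shift X by 2 positions.

X[k-2] = [-1.0000+3.4641i, -6.0000+5.1962i, 2, -6.0000-5.1962i, -1.0000-3.4641i, 0]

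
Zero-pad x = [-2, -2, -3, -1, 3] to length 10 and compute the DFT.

Original 5-point DFT: [-5, 1.5451+5.9309i, -4.0451+1.0368i, -4.0451-1.0368i, 1.5451-5.9309i]
Zero-padded 10-point DFT provides frequency interpolation.

DFT_10([x, 0, ...]) = [-5, -6.6631+3.2164i, 1.5451+5.9309i, 1.1631-3.3022i, -4.0451+1.0368i, 1, -4.0451-1.0368i, 1.1631+3.3022i, 1.5451-5.9309i, -6.6631-3.2164i]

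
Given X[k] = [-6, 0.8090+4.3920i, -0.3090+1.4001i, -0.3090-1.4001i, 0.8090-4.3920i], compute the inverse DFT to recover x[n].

x[n] = (1/5) Σ(k=0 to 4) X[k] · e^(2πikn/5)

Computing each x[n]:
x[0] = -1
x[1] = -3
x[2] = -2
x[3] = -1
x[4] = 1

x = [-1, -3, -2, -1, 1]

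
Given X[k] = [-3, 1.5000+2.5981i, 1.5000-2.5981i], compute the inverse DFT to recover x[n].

x[n] = (1/3) Σ(k=0 to 2) X[k] · e^(2πikn/3)

Computing each x[n]:
x[0] = 0
x[1] = -3
x[2] = 0

x = [0, -3, 0]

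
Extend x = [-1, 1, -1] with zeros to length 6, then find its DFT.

Original 3-point DFT: [-1, -1.0000-1.7321i, -1.0000+1.7321i]
Zero-padded 6-point DFT provides frequency interpolation.

DFT_6([x, 0, ...]) = [-1, 0, -1.0000-1.7321i, -3, -1.0000+1.7321i, 0]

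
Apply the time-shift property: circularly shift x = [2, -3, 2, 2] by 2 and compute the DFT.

Time shift by 2: X_shifted[k] = ω_4^(2k) · X[k]
Shifted x = [2, 2, 2, -3]

DFT(x[n-2]) = [3, -5i, 5, 5i]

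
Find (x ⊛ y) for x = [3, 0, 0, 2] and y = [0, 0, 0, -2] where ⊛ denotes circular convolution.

(x ⊛ y)[n] = Σ(m=0 to 3) x[m] · y[(n-m) mod 4]

Computing each output sample:
(x ⊛ y)[0] = 0
(x ⊛ y)[1] = 0
(x ⊛ y)[2] = -4
(x ⊛ y)[3] = -6

x ⊛ y = [0, 0, -4, -6]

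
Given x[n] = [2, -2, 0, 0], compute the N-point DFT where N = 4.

X[k] = Σ(n=0 to 3) x[n] · ω_4^(nk)
where ω_4 = e^(-2πi/4)

Computing each X[k]:
X[0] = 0
X[1] = 2+2i
X[2] = 4
X[3] = 2-2i

X = [0, 2+2i, 4, 2-2i]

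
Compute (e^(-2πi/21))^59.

Since ω_21^21 = 1, powers reduce modulo 21.
59 mod 21 = 17
So ω_21^59 = ω_21^17 = e^(-2πi·17/21)

ω_21^59 = ω_21^17 = 0.3653+0.9309i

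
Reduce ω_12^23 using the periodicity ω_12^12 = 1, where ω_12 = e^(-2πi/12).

Since ω_12^12 = 1, powers reduce modulo 12.
23 mod 12 = 11
So ω_12^23 = ω_12^11 = e^(-2πi·11/12)

ω_12^23 = ω_12^11 = 0.8660+0.5000i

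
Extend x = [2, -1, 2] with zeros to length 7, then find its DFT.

Original 3-point DFT: [3, 1.5000+2.5981i, 1.5000-2.5981i]
Zero-padded 7-point DFT provides frequency interpolation.

DFT_7([x, 0, ...]) = [3, 0.9315-1.1680i, 0.4206+1.8427i, 4.1479+1.9975i, 4.1479-1.9975i, 0.4206-1.8427i, 0.9315+1.1680i]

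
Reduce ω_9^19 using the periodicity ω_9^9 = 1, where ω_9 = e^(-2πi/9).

Since ω_9^9 = 1, powers reduce modulo 9.
19 mod 9 = 1
So ω_9^19 = ω_9^1 = e^(-2πi·1/9)

ω_9^19 = ω_9^1 = 0.7660-0.6428i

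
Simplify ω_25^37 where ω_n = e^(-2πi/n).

Since ω_25^25 = 1, powers reduce modulo 25.
37 mod 25 = 12
So ω_25^37 = ω_25^12 = e^(-2πi·12/25)

ω_25^37 = ω_25^12 = -0.9921-0.1253i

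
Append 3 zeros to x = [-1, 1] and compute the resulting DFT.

Original 2-point DFT: [0, -2]
Zero-padded 5-point DFT provides frequency interpolation.

DFT_5([x, 0, ...]) = [0, -0.6910-0.9511i, -1.8090-0.5878i, -1.8090+0.5878i, -0.6910+0.9511i]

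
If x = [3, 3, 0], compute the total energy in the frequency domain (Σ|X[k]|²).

Parseval: Σ|x[n]|² = (1/N)Σ|X[k]|², so Σ|X[k]|² = N·Σ|x[n]|² = 3·18.0000

Σ|X[k]|² = N·Σ|x[n]|² = 3·18.0000 = 54.0000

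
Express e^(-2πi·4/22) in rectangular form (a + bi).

ω_22^4 = e^(-2πi·4/22)
= cos(-2π·4/22) + i·sin(-2π·4/22)
= cos(-8π/22) + i·sin(-8π/22)

ω_22^4 = cos(-8π/22) + i·sin(-8π/22) = 0.4154-0.9096i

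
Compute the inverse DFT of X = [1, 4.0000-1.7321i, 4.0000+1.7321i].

x[n] = (1/3) Σ(k=0 to 2) X[k] · e^(2πikn/3)

Computing each x[n]:
x[0] = 3
x[1] = 0
x[2] = -2

x = [3, 0, -2]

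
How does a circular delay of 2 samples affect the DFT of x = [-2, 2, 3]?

Time shift by 2: X_shifted[k] = ω_3^(2k) · X[k]
Shifted x = [2, 3, -2]

DFT(x[n-2]) = [3, 1.5000-4.3301i, 1.5000+4.3301i]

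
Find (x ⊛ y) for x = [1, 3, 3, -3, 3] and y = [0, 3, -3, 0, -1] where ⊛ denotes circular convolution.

(x ⊛ y)[n] = Σ(m=0 to 4) x[m] · y[(n-m) mod 5]

Computing each output sample:
(x ⊛ y)[0] = 15
(x ⊛ y)[1] = -9
(x ⊛ y)[2] = 9
(x ⊛ y)[3] = -3
(x ⊛ y)[4] = -19

x ⊛ y = [15, -9, 9, -3, -19]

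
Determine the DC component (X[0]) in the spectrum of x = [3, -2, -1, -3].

X[0] = Σ(n=0 to 3) x[n] · ω_4^0 = Σ x[n]
= (3) + (-2) + (-1) + (-3)

X[0] = -3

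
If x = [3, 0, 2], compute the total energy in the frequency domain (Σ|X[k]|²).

Parseval: Σ|x[n]|² = (1/N)Σ|X[k]|², so Σ|X[k]|² = N·Σ|x[n]|² = 3·13.0000

Σ|X[k]|² = N·Σ|x[n]|² = 3·13.0000 = 39.0000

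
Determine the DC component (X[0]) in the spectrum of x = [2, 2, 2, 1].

X[0] = Σ(n=0 to 3) x[n] · ω_4^0 = Σ x[n]
= (2) + (2) + (2) + (1)

X[0] = 7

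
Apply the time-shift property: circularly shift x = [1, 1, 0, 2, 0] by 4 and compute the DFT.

Time shift by 4: X_shifted[k] = ω_5^(4k) · X[k]
Shifted x = [1, 0, 2, 0, 1]

DFT(x[n-4]) = [4, -0.3090-0.2245i, 0.8090+2.4899i, 0.8090-2.4899i, -0.3090+0.2245i]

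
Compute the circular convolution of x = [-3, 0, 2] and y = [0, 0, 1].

(x ⊛ y)[n] = Σ(m=0 to 2) x[m] · y[(n-m) mod 3]

Computing each output sample:
(x ⊛ y)[0] = 0
(x ⊛ y)[1] = 2
(x ⊛ y)[2] = -3

x ⊛ y = [0, 2, -3]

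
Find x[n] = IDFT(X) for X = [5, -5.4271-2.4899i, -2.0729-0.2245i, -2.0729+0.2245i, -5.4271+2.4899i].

x[n] = (1/5) Σ(k=0 to 4) X[k] · e^(2πikn/5)

Computing each x[n]:
x[0] = -2
x[1] = 2
x[2] = 3
x[3] = 2
x[4] = 0

x = [-2, 2, 3, 2, 0]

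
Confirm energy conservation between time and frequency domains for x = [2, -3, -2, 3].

Time domain:
Σ|x[n]|² = |2|² + |-3|² + |-2|² + |3|² = 26.0000

Frequency domain:
(1/4)Σ|X[k]|² = (1/4)(|0|² + |4+6i|² + |0|² + |4-6i|²) = (1/4)·104.0000 = 26.0000

Both sides agree, confirming Parseval's theorem.

Σ|x[n]|² = (1/N)Σ|X[k]|² = 26.0000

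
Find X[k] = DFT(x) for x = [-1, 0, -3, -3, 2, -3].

X[k] = Σ(n=0 to 5) x[n] · ω_6^(nk)
where ω_6 = e^(-2πi/6)

Computing each X[k]:
X[0] = -8
X[1] = 1.0000+1.7321i
X[2] = -2.0000-6.9282i
X[3] = 4
X[4] = -2.0000+6.9282i
X[5] = 1.0000-1.7321i

X = [-8, 1.0000+1.7321i, -2.0000-6.9282i, 4, -2.0000+6.9282i, 1.0000-1.7321i]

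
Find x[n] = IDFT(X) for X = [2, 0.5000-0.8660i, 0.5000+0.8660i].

x[n] = (1/3) Σ(k=0 to 2) X[k] · e^(2πikn/3)

Computing each x[n]:
x[0] = 1
x[1] = 1
x[2] = 0

x = [1, 1, 0]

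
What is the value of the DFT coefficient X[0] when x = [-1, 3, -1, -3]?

X[0] = Σ(n=0 to 3) x[n] · ω_4^0 = Σ x[n]
= (-1) + (3) + (-1) + (-3)

X[0] = -2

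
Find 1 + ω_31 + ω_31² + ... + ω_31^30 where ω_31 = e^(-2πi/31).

Sum of all nth roots of unity equals 0 for n > 1 (geometric series with r ≠ 1).

0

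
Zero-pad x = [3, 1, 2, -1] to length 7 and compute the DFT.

Original 4-point DFT: [5, 1-2i, 5, 1+2i]
Zero-padded 7-point DFT provides frequency interpolation.

DFT_7([x, 0, ...]) = [5, 4.0794-2.2978i, 0.3521-0.8890i, 3.5685+2.1047i, 3.5685-2.1047i, 0.3521+0.8890i, 4.0794+2.2978i]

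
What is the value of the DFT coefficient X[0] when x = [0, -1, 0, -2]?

X[0] = Σ(n=0 to 3) x[n] · ω_4^0 = Σ x[n]
= (0) + (-1) + (0) + (-2)

X[0] = -3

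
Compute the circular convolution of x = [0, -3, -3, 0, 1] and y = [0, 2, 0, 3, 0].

(x ⊛ y)[n] = Σ(m=0 to 4) x[m] · y[(n-m) mod 5]

Computing each output sample:
(x ⊛ y)[0] = -7
(x ⊛ y)[1] = 0
(x ⊛ y)[2] = -3
(x ⊛ y)[3] = -6
(x ⊛ y)[4] = -9

x ⊛ y = [-7, 0, -3, -6, -9]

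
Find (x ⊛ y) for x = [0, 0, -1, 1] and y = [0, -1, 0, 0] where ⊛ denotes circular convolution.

(x ⊛ y)[n] = Σ(m=0 to 3) x[m] · y[(n-m) mod 4]

Computing each output sample:
(x ⊛ y)[0] = -1
(x ⊛ y)[1] = 0
(x ⊛ y)[2] = 0
(x ⊛ y)[3] = 1

x ⊛ y = [-1, 0, 0, 1]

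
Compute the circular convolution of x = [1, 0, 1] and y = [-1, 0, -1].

(x ⊛ y)[n] = Σ(m=0 to 2) x[m] · y[(n-m) mod 3]

Computing each output sample:
(x ⊛ y)[0] = -1
(x ⊛ y)[1] = -1
(x ⊛ y)[2] = -2

x ⊛ y = [-1, -1, -2]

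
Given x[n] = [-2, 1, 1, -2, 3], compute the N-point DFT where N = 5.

X[k] = Σ(n=0 to 4) x[n] · ω_5^(nk)
where ω_5 = e^(-2πi/5)

Computing each X[k]:
X[0] = 1
X[1] = 0.0451+0.1388i
X[2] = -5.5451+4.0287i
X[3] = -5.5451-4.0287i
X[4] = 0.0451-0.1388i

X = [1, 0.0451+0.1388i, -5.5451+4.0287i, -5.5451-4.0287i, 0.0451-0.1388i]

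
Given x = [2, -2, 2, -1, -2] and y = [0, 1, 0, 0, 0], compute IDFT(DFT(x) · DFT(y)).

(x ⊛ y)[n] = Σ(m=0 to 4) x[m] · y[(n-m) mod 5]

Computing each output sample:
(x ⊛ y)[0] = -2
(x ⊛ y)[1] = 2
(x ⊛ y)[2] = -2
(x ⊛ y)[3] = 2
(x ⊛ y)[4] = -1

x ⊛ y = [-2, 2, -2, 2, -1]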